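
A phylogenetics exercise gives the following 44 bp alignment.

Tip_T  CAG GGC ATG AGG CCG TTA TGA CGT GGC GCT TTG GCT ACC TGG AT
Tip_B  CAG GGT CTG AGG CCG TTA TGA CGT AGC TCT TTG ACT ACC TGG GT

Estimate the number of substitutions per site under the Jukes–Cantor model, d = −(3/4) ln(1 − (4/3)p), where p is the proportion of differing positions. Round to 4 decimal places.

0.1505

Differing sites — 6:C/T; 7:A/C; 25:G/A; 28:G/T; 34:G/A; 43:A/G.
p = 6/44 = 0.136364.
d = −0.75 · ln(1 − (4/3)·0.136364) = −0.75 · ln(0.818181) = −0.75 · (-0.200672) = 0.1505.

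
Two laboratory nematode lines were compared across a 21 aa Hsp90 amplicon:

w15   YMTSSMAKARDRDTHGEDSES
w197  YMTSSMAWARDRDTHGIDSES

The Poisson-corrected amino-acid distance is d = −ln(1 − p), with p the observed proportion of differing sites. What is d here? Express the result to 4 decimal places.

0.1001

Differing sites — 8:K/W; 17:E/I.
p = 2/21 = 0.095238.
d = −ln(1 − 0.095238) = −ln(0.904762) = 0.1001.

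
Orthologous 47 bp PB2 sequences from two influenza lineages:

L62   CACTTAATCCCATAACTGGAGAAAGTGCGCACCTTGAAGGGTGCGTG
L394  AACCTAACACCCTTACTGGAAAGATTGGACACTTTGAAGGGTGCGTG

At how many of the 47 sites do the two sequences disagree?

12

Mismatches occur at site 1 (C→A), site 4 (T→C), site 8 (T→C), site 9 (C→A), site 12 (A→C), site 14 (A→T), site 21 (G→A), site 23 (A→G), site 25 (G→T), site 28 (C→G), site 29 (G→A), site 33 (C→T).
That gives 12 mismatches out of 47 aligned sites, so the Hamming distance is 12.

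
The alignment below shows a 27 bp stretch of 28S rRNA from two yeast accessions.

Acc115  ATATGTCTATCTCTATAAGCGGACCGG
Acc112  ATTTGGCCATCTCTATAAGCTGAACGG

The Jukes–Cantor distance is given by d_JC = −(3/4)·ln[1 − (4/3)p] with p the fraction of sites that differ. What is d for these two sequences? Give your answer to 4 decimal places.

Mismatches occur at site 3 (A↔T), site 6 (T↔G), site 8 (T↔C), site 21 (G↔T), site 24 (C↔A).
p = 5/27 = 0.185185.
d = −0.75 · ln(1 − (4/3)·0.185185) = −0.75 · ln(0.753087) = −0.75 · (-0.283575) = 0.2127.

0.2127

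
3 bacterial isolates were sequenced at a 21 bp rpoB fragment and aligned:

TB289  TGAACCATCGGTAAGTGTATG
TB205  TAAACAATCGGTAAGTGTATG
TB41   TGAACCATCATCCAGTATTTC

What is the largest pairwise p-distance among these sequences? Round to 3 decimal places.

0.429

Pairwise Hamming distances:
  TB289 vs TB205: 2
  TB289 vs TB41: 7
  TB205 vs TB41: 9
The largest is 9 mismatches, between TB205 and TB41; p = 9/21 = 0.429.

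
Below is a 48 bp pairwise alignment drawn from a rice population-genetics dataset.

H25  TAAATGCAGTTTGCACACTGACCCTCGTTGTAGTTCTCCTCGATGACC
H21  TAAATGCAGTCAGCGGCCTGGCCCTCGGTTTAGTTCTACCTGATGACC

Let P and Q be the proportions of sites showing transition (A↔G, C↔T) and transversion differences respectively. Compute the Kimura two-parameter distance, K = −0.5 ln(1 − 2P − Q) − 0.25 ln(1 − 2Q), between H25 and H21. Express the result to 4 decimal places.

0.2747

The sequences differ at positions 11 (T/C, transition), 12 (T/A, transversion), 15 (A/G, transition), 16 (C/G, transversion), 17 (A/C, transversion), 21 (A/G, transition), 28 (T/G, transversion), 30 (G/T, transversion), 38 (C/A, transversion), 40 (T/C, transition), 41 (C/T, transition).
Of the 11 differences, 5 transitions and 6 transversions over 48 sites: P = 5/48 = 0.104167, Q = 6/48 = 0.125000.
d = −0.5·ln(0.666666) − 0.25·ln(0.750000) = −0.5·(-0.405466) − 0.25·(-0.287682) = 0.2747.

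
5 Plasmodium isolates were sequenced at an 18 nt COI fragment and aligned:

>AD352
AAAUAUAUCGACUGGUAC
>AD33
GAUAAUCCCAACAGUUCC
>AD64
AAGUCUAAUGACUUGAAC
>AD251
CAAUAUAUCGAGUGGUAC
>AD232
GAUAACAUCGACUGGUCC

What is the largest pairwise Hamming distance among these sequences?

Pairwise Hamming distances:
  AD352 vs AD33: 9
  AD352 vs AD64: 6
  AD352 vs AD251: 2
  AD352 vs AD232: 5
  AD33 vs AD64: 13
  AD33 vs AD251: 10
  AD33 vs AD232: 6
  AD64 vs AD251: 8
  AD64 vs AD232: 10
  AD251 vs AD232: 6
The largest is 13, between AD33 and AD64.

13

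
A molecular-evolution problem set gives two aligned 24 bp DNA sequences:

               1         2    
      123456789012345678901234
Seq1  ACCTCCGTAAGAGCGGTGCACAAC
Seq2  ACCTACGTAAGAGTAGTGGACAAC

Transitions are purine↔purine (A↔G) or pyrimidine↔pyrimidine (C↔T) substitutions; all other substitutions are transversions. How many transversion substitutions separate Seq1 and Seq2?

2

Mismatches occur at site 5 (C→A, transversion), site 14 (C→T, transition), site 15 (G→A, transition), site 19 (C→G, transversion).
Of the 4 differences, 2 transitions and 2 transversions, so the answer is 2.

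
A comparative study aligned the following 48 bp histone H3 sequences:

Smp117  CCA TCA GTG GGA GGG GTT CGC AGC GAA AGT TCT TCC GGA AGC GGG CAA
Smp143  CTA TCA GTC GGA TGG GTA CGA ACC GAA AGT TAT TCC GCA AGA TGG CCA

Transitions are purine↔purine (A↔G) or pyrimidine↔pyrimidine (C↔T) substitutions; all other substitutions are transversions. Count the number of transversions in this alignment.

10

The sequences differ at positions 2 (C/T, transition), 9 (G/C, transversion), 13 (G/T, transversion), 18 (T/A, transversion), 21 (C/A, transversion), 23 (G/C, transversion), 32 (C/A, transversion), 38 (G/C, transversion), 42 (C/A, transversion), 43 (G/T, transversion), 47 (A/C, transversion).
Of the 11 differences, 1 transition and 10 transversions, so the answer is 10.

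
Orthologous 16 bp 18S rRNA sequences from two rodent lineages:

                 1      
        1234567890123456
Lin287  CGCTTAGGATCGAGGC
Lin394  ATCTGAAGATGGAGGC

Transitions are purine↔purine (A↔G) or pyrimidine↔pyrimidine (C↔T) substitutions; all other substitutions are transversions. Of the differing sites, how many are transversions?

4

Mismatches occur at site 1 (C/A, transversion), site 2 (G/T, transversion), site 5 (T/G, transversion), site 7 (G/A, transition), site 11 (C/G, transversion).
Of the 5 differences, 1 transition and 4 transversions, so the answer is 4.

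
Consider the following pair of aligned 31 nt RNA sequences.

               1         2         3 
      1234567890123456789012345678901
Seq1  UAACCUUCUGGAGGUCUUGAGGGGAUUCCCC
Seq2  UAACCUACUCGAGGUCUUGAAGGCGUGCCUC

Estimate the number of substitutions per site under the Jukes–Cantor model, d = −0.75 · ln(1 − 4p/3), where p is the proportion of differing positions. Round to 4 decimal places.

0.2687

Differing sites — 7:U/A; 10:G/C; 21:G/A; 24:G/C; 25:A/G; 27:U/G; 30:C/U.
p = 7/31 = 0.225806.
d = −0.75 · ln(1 − (4/3)·0.225806) = −0.75 · ln(0.698925) = −0.75 · (-0.358212) = 0.2687.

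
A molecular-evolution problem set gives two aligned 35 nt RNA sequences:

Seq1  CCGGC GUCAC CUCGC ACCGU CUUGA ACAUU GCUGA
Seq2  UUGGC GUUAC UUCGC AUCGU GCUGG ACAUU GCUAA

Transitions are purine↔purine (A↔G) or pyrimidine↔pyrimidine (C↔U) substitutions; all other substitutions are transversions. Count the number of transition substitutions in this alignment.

8

The sequences differ at positions 1 (C/U, transition), 2 (C/U, transition), 8 (C/U, transition), 11 (C/U, transition), 17 (C/U, transition), 21 (C/G, transversion), 22 (U/C, transition), 25 (A/G, transition), 34 (G/A, transition).
Of the 9 differences, 8 transitions and 1 transversion, so the answer is 8.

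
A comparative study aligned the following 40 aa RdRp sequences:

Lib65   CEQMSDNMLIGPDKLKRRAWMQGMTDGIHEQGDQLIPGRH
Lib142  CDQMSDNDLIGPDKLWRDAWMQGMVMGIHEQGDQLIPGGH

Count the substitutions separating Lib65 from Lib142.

Differing sites — 2:E/D; 8:M/D; 16:K/W; 18:R/D; 25:T/V; 26:D/M; 39:R/G.
That gives 7 mismatches out of 40 aligned sites, so the Hamming distance is 7.

7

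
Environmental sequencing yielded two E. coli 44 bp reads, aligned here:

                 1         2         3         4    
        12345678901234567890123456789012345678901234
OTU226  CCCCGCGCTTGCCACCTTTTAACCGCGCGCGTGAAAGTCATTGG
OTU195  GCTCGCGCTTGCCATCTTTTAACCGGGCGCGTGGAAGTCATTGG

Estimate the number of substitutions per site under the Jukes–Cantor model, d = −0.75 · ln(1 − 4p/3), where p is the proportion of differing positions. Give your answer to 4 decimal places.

0.1232

The sequences differ at positions 1 (C/G), 3 (C/T), 15 (C/T), 26 (C/G), 34 (A/G).
p = 5/44 = 0.113636.
d = −0.75 · ln(1 − (4/3)·0.113636) = −0.75 · ln(0.848485) = −0.75 · (-0.164303) = 0.1232.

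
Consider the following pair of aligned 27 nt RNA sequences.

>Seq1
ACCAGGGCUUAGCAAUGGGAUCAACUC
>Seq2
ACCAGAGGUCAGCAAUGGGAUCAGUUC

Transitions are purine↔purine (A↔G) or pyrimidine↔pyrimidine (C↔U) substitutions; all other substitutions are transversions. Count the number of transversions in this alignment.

1

The sequences differ at positions 6 (G/A, transition), 8 (C/G, transversion), 10 (U/C, transition), 24 (A/G, transition), 25 (C/U, transition).
Of the 5 differences, 4 transitions and 1 transversion, so the answer is 1.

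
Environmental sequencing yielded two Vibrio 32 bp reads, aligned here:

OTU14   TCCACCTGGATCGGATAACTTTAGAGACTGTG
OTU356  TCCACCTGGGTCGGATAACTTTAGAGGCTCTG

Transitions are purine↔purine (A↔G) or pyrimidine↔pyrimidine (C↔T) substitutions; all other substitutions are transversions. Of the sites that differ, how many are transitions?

2

Mismatches occur at site 10 (A↔G, transition), site 27 (A↔G, transition), site 30 (G↔C, transversion).
Of the 3 differences, 2 transitions and 1 transversion, so the answer is 2.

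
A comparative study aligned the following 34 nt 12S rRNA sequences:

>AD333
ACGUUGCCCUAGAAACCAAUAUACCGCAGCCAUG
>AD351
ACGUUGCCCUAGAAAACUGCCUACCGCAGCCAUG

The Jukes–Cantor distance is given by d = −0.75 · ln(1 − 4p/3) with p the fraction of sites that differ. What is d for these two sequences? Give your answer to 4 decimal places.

0.1637

Differing sites — 16:C/A; 18:A/U; 19:A/G; 20:U/C; 21:A/C.
p = 5/34 = 0.147059.
d = −0.75 · ln(1 − (4/3)·0.147059) = −0.75 · ln(0.803921) = −0.75 · (-0.218254) = 0.1637.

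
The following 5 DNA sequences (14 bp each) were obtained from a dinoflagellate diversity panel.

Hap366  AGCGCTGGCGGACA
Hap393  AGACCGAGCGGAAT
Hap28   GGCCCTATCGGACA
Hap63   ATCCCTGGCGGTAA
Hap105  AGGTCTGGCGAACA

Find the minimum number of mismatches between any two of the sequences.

3

Pairwise Hamming distances:
  Hap366 vs Hap393: 6
  Hap366 vs Hap28: 4
  Hap366 vs Hap63: 4
  Hap366 vs Hap105: 3
  Hap393 vs Hap28: 6
  Hap393 vs Hap63: 6
  Hap393 vs Hap105: 7
  Hap28 vs Hap63: 6
  Hap28 vs Hap105: 6
  Hap63 vs Hap105: 6
The smallest is 3, between Hap366 and Hap105.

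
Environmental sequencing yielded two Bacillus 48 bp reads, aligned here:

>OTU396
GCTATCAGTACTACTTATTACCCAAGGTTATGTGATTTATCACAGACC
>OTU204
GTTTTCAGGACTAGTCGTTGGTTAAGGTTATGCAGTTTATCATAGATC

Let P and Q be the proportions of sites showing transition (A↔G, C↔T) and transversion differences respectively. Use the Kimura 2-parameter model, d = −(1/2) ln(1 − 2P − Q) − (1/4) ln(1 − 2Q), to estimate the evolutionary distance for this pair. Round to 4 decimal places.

Mismatches occur at site 2 (C→T, transition), site 4 (A→T, transversion), site 9 (T→G, transversion), site 14 (C→G, transversion), site 16 (T→C, transition), site 17 (A→G, transition), site 20 (A→G, transition), site 21 (C→G, transversion), site 22 (C→T, transition), site 23 (C→T, transition), site 33 (T→C, transition), site 34 (G→A, transition), site 35 (A→G, transition), site 43 (C→T, transition), site 47 (C→T, transition).
Of the 15 differences, 11 transitions and 4 transversions over 48 sites: P = 11/48 = 0.229167, Q = 4/48 = 0.083333.
d = −0.5·ln(0.458333) − 0.25·ln(0.833334) = −0.5·(-0.780159) − 0.25·(-0.182321) = 0.4357.

0.4357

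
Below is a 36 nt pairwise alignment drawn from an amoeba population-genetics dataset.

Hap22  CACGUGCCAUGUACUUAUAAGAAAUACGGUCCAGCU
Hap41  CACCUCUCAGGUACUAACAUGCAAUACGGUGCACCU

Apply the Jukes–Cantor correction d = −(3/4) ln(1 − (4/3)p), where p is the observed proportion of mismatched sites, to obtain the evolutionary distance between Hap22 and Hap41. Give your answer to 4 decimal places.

0.3470

Differing sites — 4:G/C; 6:G/C; 7:C/U; 10:U/G; 16:U/A; 18:U/C; 20:A/U; 22:A/C; 31:C/G; 34:G/C.
p = 10/36 = 0.277778.
d = −0.75 · ln(1 − (4/3)·0.277778) = −0.75 · ln(0.629629) = −0.75 · (-0.462625) = 0.3470.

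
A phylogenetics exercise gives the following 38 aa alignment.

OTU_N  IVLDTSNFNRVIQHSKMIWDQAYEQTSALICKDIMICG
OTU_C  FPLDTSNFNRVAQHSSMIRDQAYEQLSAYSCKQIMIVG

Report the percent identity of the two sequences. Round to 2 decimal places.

73.68%

Differing sites — 1:I/F; 2:V/P; 12:I/A; 16:K/S; 19:W/R; 26:T/L; 29:L/Y; 30:I/S; 33:D/Q; 37:C/V.
28 of the 38 sites match, so the percent identity is 28/38 × 100 = 73.68%.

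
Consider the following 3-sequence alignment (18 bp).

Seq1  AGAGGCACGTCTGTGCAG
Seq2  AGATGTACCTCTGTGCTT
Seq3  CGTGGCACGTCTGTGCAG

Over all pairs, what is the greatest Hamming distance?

7

Pairwise Hamming distances:
  Seq1 vs Seq2: 5
  Seq1 vs Seq3: 2
  Seq2 vs Seq3: 7
The largest is 7, between Seq2 and Seq3.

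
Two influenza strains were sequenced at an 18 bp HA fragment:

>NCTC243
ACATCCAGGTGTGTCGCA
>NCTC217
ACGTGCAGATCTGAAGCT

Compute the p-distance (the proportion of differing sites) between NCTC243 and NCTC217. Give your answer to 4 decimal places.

0.3889

Differing sites — 3:A/G; 5:C/G; 9:G/A; 11:G/C; 14:T/A; 15:C/A; 18:A/T.
There are 7 differences over 18 sites, so p = 7/18 = 0.3889.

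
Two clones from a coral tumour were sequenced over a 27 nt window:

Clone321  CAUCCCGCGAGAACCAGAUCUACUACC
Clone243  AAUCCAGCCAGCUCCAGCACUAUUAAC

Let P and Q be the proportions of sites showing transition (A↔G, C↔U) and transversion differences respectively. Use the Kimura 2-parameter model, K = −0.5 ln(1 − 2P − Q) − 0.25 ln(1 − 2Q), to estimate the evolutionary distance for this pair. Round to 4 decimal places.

The sequences differ at positions 1 (C/A, transversion), 6 (C/A, transversion), 9 (G/C, transversion), 12 (A/C, transversion), 13 (A/U, transversion), 18 (A/C, transversion), 19 (U/A, transversion), 23 (C/U, transition), 26 (C/A, transversion).
Of the 9 differences, 1 transition and 8 transversions over 27 sites: P = 1/27 = 0.037037, Q = 8/27 = 0.296296.
d = −0.5·ln(0.629630) − 0.25·ln(0.407408) = −0.5·(-0.462623) − 0.25·(-0.897940) = 0.4558.

0.4558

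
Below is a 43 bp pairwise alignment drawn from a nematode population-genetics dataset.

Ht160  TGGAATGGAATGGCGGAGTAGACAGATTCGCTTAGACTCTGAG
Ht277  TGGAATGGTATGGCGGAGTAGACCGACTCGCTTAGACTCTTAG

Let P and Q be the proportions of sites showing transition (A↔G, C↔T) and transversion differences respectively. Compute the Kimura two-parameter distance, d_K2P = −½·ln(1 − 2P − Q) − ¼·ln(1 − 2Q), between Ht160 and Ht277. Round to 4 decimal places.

Mismatches occur at site 9 (A→T, transversion), site 24 (A→C, transversion), site 27 (T→C, transition), site 41 (G→T, transversion).
Of the 4 differences, 1 transition and 3 transversions over 43 sites: P = 1/43 = 0.023256, Q = 3/43 = 0.069767.
d = −0.5·ln(0.883721) − 0.25·ln(0.860466) = −0.5·(-0.123614) − 0.25·(-0.150281) = 0.0994.

0.0994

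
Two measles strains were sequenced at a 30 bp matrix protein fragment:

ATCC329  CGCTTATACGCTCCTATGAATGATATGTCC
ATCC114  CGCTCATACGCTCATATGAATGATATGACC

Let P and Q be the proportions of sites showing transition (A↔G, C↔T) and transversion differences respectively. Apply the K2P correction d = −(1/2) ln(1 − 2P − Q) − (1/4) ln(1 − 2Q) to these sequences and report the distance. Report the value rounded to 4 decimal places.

0.1073

Mismatches occur at site 5 (T↔C, transition), site 14 (C↔A, transversion), site 28 (T↔A, transversion).
Of the 3 differences, 1 transition and 2 transversions over 30 sites: P = 1/30 = 0.033333, Q = 2/30 = 0.066667.
d = −0.5·ln(0.866667) − 0.25·ln(0.866666) = −0.5·(-0.143100) − 0.25·(-0.143102) = 0.1073.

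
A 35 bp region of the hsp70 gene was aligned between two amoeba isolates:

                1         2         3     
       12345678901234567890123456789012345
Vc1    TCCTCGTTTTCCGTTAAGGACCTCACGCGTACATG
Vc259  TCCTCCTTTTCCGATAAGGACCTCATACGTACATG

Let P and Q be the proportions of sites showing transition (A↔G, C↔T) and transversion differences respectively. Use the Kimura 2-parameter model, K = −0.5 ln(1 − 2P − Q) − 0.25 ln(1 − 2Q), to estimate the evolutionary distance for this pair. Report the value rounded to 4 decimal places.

The sequences differ at positions 6 (G/C, transversion), 14 (T/A, transversion), 26 (C/T, transition), 27 (G/A, transition).
Of the 4 differences, 2 transitions and 2 transversions over 35 sites: P = 2/35 = 0.057143, Q = 2/35 = 0.057143.
d = −0.5·ln(0.828571) − 0.25·ln(0.885714) = −0.5·(-0.188053) − 0.25·(-0.121361) = 0.1244.

0.1244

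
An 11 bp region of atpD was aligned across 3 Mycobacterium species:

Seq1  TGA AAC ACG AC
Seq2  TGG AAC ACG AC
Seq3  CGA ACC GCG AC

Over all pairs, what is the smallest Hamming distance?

Pairwise Hamming distances:
  Seq1 vs Seq2: 1
  Seq1 vs Seq3: 3
  Seq2 vs Seq3: 4
The smallest is 1, between Seq1 and Seq2.

1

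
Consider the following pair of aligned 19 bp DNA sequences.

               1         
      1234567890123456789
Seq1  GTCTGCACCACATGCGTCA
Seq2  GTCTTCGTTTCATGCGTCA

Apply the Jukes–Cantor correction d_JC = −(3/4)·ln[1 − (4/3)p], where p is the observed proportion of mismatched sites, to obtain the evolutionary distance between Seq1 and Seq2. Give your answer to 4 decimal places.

The sequences differ at positions 5 (G/T), 7 (A/G), 8 (C/T), 9 (C/T), 10 (A/T).
p = 5/19 = 0.263158.
d = −0.75 · ln(1 − (4/3)·0.263158) = −0.75 · ln(0.649123) = −0.75 · (-0.432133) = 0.3241.

0.3241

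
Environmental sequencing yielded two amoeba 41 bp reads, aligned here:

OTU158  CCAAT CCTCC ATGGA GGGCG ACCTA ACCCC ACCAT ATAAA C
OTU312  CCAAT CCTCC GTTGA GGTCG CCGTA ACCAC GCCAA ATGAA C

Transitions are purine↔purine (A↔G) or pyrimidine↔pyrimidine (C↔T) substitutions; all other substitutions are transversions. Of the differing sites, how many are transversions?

6

Differing sites — 11:A/G (Ti); 13:G/T (Tv); 18:G/T (Tv); 21:A/C (Tv); 23:C/G (Tv); 29:C/A (Tv); 31:A/G (Ti); 35:T/A (Tv); 38:A/G (Ti).
Of the 9 differences, 3 transitions and 6 transversions, so the answer is 6.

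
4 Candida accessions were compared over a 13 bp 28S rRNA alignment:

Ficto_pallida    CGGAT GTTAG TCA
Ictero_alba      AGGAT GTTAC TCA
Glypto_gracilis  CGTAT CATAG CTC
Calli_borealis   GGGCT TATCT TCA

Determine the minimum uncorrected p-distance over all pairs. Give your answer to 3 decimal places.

0.154

Pairwise Hamming distances:
  Ficto_pallida vs Ictero_alba: 2
  Ficto_pallida vs Glypto_gracilis: 6
  Ficto_pallida vs Calli_borealis: 6
  Ictero_alba vs Glypto_gracilis: 8
  Ictero_alba vs Calli_borealis: 6
  Glypto_gracilis vs Calli_borealis: 9
The smallest is 2 mismatches, between Ficto_pallida and Ictero_alba; p = 2/13 = 0.154.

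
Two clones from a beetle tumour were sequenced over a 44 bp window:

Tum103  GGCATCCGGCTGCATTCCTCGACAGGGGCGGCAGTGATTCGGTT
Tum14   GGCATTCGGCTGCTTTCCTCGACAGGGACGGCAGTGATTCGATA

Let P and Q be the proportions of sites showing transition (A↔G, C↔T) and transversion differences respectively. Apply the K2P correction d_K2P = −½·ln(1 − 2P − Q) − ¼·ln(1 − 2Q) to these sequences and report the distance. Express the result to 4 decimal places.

Mismatches occur at site 6 (C/T, transition), site 14 (A/T, transversion), site 28 (G/A, transition), site 42 (G/A, transition), site 44 (T/A, transversion).
Of the 5 differences, 3 transitions and 2 transversions over 44 sites: P = 3/44 = 0.068182, Q = 2/44 = 0.045455.
d = −0.5·ln(0.818181) − 0.25·ln(0.909090) = −0.5·(-0.200672) − 0.25·(-0.095311) = 0.1242.

0.1242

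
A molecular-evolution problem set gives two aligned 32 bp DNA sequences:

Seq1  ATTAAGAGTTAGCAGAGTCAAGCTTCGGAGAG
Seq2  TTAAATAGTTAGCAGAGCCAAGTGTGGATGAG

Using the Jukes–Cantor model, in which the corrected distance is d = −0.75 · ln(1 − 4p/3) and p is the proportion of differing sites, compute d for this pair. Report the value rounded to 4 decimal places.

0.3525

The sequences differ at positions 1 (A/T), 3 (T/A), 6 (G/T), 18 (T/C), 23 (C/T), 24 (T/G), 26 (C/G), 28 (G/A), 29 (A/T).
p = 9/32 = 0.281250.
d = −0.75 · ln(1 − (4/3)·0.281250) = −0.75 · ln(0.625000) = −0.75 · (-0.470004) = 0.3525.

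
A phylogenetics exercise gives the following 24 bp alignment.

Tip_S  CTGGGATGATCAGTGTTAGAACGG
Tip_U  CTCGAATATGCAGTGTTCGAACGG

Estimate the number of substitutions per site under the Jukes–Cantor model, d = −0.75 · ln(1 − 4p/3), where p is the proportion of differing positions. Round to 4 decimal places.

Mismatches occur at site 3 (G/C), site 5 (G/A), site 8 (G/A), site 9 (A/T), site 10 (T/G), site 18 (A/C).
p = 6/24 = 0.250000.
d = −0.75 · ln(1 − (4/3)·0.250000) = −0.75 · ln(0.666667) = −0.75 · (-0.405465) = 0.3041.

0.3041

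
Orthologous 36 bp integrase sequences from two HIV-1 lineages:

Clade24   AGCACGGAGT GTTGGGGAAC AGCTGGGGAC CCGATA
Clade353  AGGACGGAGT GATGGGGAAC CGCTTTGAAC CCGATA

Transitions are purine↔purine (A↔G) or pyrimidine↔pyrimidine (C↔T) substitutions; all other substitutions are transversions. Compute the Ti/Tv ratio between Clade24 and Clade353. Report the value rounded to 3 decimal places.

0.200

Mismatches occur at site 3 (C/G, transversion), site 12 (T/A, transversion), site 21 (A/C, transversion), site 25 (G/T, transversion), site 26 (G/T, transversion), site 28 (G/A, transition).
Of the 6 differences, 1 transition and 5 transversions, so Ti/Tv = 1/5 = 0.200.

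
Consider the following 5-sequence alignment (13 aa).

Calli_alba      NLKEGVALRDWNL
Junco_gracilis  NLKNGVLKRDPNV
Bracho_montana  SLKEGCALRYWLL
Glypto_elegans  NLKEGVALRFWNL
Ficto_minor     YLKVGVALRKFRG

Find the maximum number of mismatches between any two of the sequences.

Pairwise Hamming distances:
  Calli_alba vs Junco_gracilis: 5
  Calli_alba vs Bracho_montana: 4
  Calli_alba vs Glypto_elegans: 1
  Calli_alba vs Ficto_minor: 6
  Junco_gracilis vs Bracho_montana: 9
  Junco_gracilis vs Glypto_elegans: 6
  Junco_gracilis vs Ficto_minor: 8
  Bracho_montana vs Glypto_elegans: 4
  Bracho_montana vs Ficto_minor: 7
  Glypto_elegans vs Ficto_minor: 6
The largest is 9, between Junco_gracilis and Bracho_montana.

9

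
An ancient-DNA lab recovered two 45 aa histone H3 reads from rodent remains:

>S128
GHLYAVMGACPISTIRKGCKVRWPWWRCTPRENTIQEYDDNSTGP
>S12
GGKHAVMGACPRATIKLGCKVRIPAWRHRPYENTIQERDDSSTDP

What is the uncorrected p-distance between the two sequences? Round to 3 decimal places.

The sequences differ at positions 2 (H/G), 3 (L/K), 4 (Y/H), 12 (I/R), 13 (S/A), 16 (R/K), 17 (K/L), 23 (W/I), 25 (W/A), 28 (C/H), 29 (T/R), 31 (R/Y), 38 (Y/R), 41 (N/S), 44 (G/D).
There are 15 differences over 45 sites, so p = 15/45 = 0.333.

0.333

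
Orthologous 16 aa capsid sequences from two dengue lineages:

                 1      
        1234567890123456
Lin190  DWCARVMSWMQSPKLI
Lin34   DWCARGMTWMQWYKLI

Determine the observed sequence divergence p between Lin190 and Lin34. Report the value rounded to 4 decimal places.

Differing sites — 6:V/G; 8:S/T; 12:S/W; 13:P/Y.
There are 4 differences over 16 sites, so p = 4/16 = 0.2500.

0.2500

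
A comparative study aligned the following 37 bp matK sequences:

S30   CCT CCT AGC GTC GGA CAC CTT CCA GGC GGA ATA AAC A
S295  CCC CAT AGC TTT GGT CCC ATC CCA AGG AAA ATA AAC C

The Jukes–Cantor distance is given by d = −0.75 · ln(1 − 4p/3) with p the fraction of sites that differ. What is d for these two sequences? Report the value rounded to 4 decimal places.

0.4740

Mismatches occur at site 3 (T/C), site 5 (C/A), site 10 (G/T), site 12 (C/T), site 15 (A/T), site 17 (A/C), site 19 (C/A), site 21 (T/C), site 25 (G/A), site 27 (C/G), site 28 (G/A), site 29 (G/A), site 37 (A/C).
p = 13/37 = 0.351351.
d = −0.75 · ln(1 − (4/3)·0.351351) = −0.75 · ln(0.531532) = −0.75 · (-0.631992) = 0.4740.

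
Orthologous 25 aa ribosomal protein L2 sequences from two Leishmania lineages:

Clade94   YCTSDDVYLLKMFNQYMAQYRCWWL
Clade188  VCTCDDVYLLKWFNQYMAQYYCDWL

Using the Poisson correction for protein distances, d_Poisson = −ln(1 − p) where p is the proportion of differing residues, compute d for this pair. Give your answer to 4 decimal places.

0.2231

The sequences differ at positions 1 (Y/V), 4 (S/C), 12 (M/W), 21 (R/Y), 23 (W/D).
p = 5/25 = 0.200000.
d = −ln(1 − 0.200000) = −ln(0.800000) = 0.2231.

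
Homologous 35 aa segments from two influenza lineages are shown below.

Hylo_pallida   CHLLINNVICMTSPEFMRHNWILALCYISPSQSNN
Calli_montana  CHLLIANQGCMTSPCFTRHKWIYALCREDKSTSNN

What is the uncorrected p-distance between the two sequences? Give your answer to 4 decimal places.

0.3429

Mismatches occur at site 6 (N/A), site 8 (V/Q), site 9 (I/G), site 15 (E/C), site 17 (M/T), site 20 (N/K), site 23 (L/Y), site 27 (Y/R), site 28 (I/E), site 29 (S/D), site 30 (P/K), site 32 (Q/T).
There are 12 differences over 35 sites, so p = 12/35 = 0.3429.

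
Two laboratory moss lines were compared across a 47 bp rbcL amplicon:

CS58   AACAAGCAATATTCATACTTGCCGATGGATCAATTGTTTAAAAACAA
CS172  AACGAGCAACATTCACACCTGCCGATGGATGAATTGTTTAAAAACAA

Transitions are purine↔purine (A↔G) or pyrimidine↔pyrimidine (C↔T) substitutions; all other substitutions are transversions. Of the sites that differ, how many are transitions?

4

Differing sites — 4:A/G (Ti); 10:T/C (Ti); 16:T/C (Ti); 19:T/C (Ti); 31:C/G (Tv).
Of the 5 differences, 4 transitions and 1 transversion, so the answer is 4.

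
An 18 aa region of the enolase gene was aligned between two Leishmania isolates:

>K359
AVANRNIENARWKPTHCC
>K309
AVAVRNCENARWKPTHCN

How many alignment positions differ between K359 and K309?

Mismatches occur at site 4 (N↔V), site 7 (I↔C), site 18 (C↔N).
That gives 3 mismatches out of 18 aligned sites, so the Hamming distance is 3.

3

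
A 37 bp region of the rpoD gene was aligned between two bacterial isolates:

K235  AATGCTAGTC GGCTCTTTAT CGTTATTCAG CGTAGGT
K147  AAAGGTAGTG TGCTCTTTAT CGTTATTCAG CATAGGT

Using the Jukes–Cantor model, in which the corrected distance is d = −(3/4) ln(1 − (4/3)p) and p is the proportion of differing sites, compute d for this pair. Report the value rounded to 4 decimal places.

0.1490

The sequences differ at positions 3 (T/A), 5 (C/G), 10 (C/G), 11 (G/T), 32 (G/A).
p = 5/37 = 0.135135.
d = −0.75 · ln(1 − (4/3)·0.135135) = −0.75 · ln(0.819820) = −0.75 · (-0.198670) = 0.1490.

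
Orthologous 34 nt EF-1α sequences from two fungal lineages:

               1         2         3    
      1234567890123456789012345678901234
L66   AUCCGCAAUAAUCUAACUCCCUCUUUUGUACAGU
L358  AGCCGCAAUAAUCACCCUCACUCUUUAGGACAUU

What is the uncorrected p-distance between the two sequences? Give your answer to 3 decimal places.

0.235

Mismatches occur at site 2 (U→G), site 14 (U→A), site 15 (A→C), site 16 (A→C), site 20 (C→A), site 27 (U→A), site 29 (U→G), site 33 (G→U).
There are 8 differences over 34 sites, so p = 8/34 = 0.235.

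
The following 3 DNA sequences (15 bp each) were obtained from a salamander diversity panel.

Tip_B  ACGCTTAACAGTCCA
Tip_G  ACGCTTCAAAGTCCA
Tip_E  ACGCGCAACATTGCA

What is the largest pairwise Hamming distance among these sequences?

6

Pairwise Hamming distances:
  Tip_B vs Tip_G: 2
  Tip_B vs Tip_E: 4
  Tip_G vs Tip_E: 6
The largest is 6, between Tip_G and Tip_E.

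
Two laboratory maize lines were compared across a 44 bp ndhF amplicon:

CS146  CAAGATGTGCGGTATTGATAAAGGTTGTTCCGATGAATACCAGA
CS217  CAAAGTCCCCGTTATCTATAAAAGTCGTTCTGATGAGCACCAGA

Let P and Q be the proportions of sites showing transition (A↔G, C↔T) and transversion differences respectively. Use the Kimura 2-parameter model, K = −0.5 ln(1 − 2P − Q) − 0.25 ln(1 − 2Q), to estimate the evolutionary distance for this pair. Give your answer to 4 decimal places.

0.3967

Mismatches occur at site 4 (G/A, transition), site 5 (A/G, transition), site 7 (G/C, transversion), site 8 (T/C, transition), site 9 (G/C, transversion), site 12 (G/T, transversion), site 16 (T/C, transition), site 17 (G/T, transversion), site 23 (G/A, transition), site 26 (T/C, transition), site 31 (C/T, transition), site 37 (A/G, transition), site 38 (T/C, transition).
Of the 13 differences, 9 transitions and 4 transversions over 44 sites: P = 9/44 = 0.204545, Q = 4/44 = 0.090909.
d = −0.5·ln(0.500001) − 0.25·ln(0.818182) = −0.5·(-0.693145) − 0.25·(-0.200670) = 0.3967.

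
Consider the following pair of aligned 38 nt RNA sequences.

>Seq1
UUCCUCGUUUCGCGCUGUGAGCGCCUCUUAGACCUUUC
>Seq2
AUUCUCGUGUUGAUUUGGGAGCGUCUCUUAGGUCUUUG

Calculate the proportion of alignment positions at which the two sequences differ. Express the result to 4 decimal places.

0.3158

Differing sites — 1:U/A; 3:C/U; 9:U/G; 11:C/U; 13:C/A; 14:G/U; 15:C/U; 18:U/G; 24:C/U; 32:A/G; 33:C/U; 38:C/G.
There are 12 differences over 38 sites, so p = 12/38 = 0.3158.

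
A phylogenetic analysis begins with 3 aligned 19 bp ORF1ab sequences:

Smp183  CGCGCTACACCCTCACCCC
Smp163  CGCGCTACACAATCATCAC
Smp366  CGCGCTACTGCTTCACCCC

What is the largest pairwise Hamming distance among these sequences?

6

Pairwise Hamming distances:
  Smp183 vs Smp163: 4
  Smp183 vs Smp366: 3
  Smp163 vs Smp366: 6
The largest is 6, between Smp163 and Smp366.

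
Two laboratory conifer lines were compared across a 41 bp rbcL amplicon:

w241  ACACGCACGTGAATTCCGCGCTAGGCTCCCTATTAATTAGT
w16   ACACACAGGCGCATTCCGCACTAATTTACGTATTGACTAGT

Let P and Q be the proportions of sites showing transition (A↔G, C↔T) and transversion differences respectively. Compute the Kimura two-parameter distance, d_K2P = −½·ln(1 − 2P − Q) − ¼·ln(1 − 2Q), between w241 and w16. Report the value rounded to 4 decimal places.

Mismatches occur at site 5 (G↔A, transition), site 8 (C↔G, transversion), site 10 (T↔C, transition), site 12 (A↔C, transversion), site 20 (G↔A, transition), site 24 (G↔A, transition), site 25 (G↔T, transversion), site 26 (C↔T, transition), site 28 (C↔A, transversion), site 30 (C↔G, transversion), site 35 (A↔G, transition), site 37 (T↔C, transition).
Of the 12 differences, 7 transitions and 5 transversions over 41 sites: P = 7/41 = 0.170732, Q = 5/41 = 0.121951.
d = −0.5·ln(0.536585) − 0.25·ln(0.756098) = −0.5·(-0.622530) − 0.25·(-0.279584) = 0.3812.

0.3812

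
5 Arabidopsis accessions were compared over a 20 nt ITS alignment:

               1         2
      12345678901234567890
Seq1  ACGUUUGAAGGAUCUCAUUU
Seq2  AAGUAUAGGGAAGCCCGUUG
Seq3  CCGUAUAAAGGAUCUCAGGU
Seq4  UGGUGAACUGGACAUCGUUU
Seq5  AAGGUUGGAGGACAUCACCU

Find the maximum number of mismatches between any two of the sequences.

12

Pairwise Hamming distances:
  Seq1 vs Seq2: 10
  Seq1 vs Seq3: 5
  Seq1 vs Seq4: 10
  Seq1 vs Seq5: 7
  Seq2 vs Seq3: 11
  Seq2 vs Seq4: 11
  Seq2 vs Seq5: 12
  Seq3 vs Seq4: 11
  Seq3 vs Seq5: 10
  Seq4 vs Seq5: 11
The largest is 12, between Seq2 and Seq5.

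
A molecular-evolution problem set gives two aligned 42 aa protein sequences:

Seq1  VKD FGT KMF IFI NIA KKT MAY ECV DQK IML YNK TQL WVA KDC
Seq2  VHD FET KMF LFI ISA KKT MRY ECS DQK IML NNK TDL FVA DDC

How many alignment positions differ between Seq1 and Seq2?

Mismatches occur at site 2 (K↔H), site 5 (G↔E), site 10 (I↔L), site 13 (N↔I), site 14 (I↔S), site 20 (A↔R), site 24 (V↔S), site 31 (Y↔N), site 35 (Q↔D), site 37 (W↔F), site 40 (K↔D).
That gives 11 mismatches out of 42 aligned sites, so the Hamming distance is 11.

11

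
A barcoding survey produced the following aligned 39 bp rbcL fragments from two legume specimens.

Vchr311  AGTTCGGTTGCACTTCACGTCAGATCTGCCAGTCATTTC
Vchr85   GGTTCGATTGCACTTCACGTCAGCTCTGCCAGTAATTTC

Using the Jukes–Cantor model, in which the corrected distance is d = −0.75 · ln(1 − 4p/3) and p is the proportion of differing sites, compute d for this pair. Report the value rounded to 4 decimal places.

Mismatches occur at site 1 (A→G), site 7 (G→A), site 24 (A→C), site 34 (C→A).
p = 4/39 = 0.102564.
d = −0.75 · ln(1 − (4/3)·0.102564) = −0.75 · ln(0.863248) = −0.75 · (-0.147053) = 0.1103.

0.1103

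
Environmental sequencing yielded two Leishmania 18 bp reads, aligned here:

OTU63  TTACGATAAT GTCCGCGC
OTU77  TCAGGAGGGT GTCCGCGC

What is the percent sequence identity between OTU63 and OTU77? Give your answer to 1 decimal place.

72.2%

Mismatches occur at site 2 (T/C), site 4 (C/G), site 7 (T/G), site 8 (A/G), site 9 (A/G).
13 of the 18 sites match, so the percent identity is 13/18 × 100 = 72.2%.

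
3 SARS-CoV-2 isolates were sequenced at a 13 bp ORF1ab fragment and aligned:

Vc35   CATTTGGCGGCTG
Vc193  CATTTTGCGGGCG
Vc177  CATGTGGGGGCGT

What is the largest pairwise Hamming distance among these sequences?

6

Pairwise Hamming distances:
  Vc35 vs Vc193: 3
  Vc35 vs Vc177: 4
  Vc193 vs Vc177: 6
The largest is 6, between Vc193 and Vc177.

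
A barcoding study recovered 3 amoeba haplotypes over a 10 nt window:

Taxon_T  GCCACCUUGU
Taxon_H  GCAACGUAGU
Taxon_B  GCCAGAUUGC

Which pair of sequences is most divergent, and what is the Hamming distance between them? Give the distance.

Pairwise Hamming distances:
  Taxon_T vs Taxon_H: 3
  Taxon_T vs Taxon_B: 3
  Taxon_H vs Taxon_B: 5
The largest is 5, between Taxon_H and Taxon_B.

5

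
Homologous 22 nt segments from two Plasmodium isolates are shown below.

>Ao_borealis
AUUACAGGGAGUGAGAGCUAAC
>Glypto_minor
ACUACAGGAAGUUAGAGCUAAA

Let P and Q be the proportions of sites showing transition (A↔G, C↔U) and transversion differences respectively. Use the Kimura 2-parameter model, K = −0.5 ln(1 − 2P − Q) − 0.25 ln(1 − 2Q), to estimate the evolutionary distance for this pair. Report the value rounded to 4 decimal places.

The sequences differ at positions 2 (U/C, transition), 9 (G/A, transition), 13 (G/U, transversion), 22 (C/A, transversion).
Of the 4 differences, 2 transitions and 2 transversions over 22 sites: P = 2/22 = 0.090909, Q = 2/22 = 0.090909.
d = −0.5·ln(0.727273) − 0.25·ln(0.818182) = −0.5·(-0.318453) − 0.25·(-0.200670) = 0.2094.

0.2094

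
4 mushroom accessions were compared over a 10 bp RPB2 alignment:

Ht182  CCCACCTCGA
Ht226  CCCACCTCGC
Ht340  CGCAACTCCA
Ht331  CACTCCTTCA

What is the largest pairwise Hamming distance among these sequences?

5

Pairwise Hamming distances:
  Ht182 vs Ht226: 1
  Ht182 vs Ht340: 3
  Ht182 vs Ht331: 4
  Ht226 vs Ht340: 4
  Ht226 vs Ht331: 5
  Ht340 vs Ht331: 4
The largest is 5, between Ht226 and Ht331.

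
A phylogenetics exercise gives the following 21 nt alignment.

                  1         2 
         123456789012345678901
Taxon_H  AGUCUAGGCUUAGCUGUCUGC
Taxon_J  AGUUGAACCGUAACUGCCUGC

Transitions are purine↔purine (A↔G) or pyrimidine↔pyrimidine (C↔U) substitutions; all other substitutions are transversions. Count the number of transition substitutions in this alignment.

4

Differing sites — 4:C/U (Ti); 5:U/G (Tv); 7:G/A (Ti); 8:G/C (Tv); 10:U/G (Tv); 13:G/A (Ti); 17:U/C (Ti).
Of the 7 differences, 4 transitions and 3 transversions, so the answer is 4.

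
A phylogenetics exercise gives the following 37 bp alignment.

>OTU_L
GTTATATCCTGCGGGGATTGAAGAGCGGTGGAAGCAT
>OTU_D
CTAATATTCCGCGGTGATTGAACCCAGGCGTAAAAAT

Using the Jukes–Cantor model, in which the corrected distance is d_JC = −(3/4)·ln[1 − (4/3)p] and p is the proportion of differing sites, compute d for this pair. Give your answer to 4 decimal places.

0.4740

Differing sites — 1:G/C; 3:T/A; 8:C/T; 10:T/C; 15:G/T; 23:G/C; 24:A/C; 25:G/C; 26:C/A; 29:T/C; 31:G/T; 34:G/A; 35:C/A.
p = 13/37 = 0.351351.
d = −0.75 · ln(1 − (4/3)·0.351351) = −0.75 · ln(0.531532) = −0.75 · (-0.631992) = 0.4740.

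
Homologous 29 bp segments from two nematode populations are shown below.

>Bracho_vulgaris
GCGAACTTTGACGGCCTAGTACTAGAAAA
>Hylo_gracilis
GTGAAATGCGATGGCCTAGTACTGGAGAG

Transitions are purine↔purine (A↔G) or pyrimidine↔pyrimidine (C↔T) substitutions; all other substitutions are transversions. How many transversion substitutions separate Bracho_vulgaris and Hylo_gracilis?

The sequences differ at positions 2 (C/T, transition), 6 (C/A, transversion), 8 (T/G, transversion), 9 (T/C, transition), 12 (C/T, transition), 24 (A/G, transition), 27 (A/G, transition), 29 (A/G, transition).
Of the 8 differences, 6 transitions and 2 transversions, so the answer is 2.

2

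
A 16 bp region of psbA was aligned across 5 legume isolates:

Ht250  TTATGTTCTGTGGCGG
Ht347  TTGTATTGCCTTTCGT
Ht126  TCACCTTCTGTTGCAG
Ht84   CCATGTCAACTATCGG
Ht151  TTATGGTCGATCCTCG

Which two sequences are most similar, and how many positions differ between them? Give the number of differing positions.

5

Pairwise Hamming distances:
  Ht250 vs Ht347: 8
  Ht250 vs Ht126: 5
  Ht250 vs Ht84: 8
  Ht250 vs Ht151: 7
  Ht347 vs Ht126: 10
  Ht347 vs Ht84: 9
  Ht347 vs Ht151: 11
  Ht126 vs Ht84: 10
  Ht126 vs Ht151: 10
  Ht84 vs Ht151: 11
The smallest is 5, between Ht250 and Ht126.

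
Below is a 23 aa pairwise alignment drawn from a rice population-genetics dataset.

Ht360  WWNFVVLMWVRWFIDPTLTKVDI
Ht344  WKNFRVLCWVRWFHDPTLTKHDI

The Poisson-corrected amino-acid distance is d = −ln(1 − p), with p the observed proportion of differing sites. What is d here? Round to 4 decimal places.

0.2451

Mismatches occur at site 2 (W→K), site 5 (V→R), site 8 (M→C), site 14 (I→H), site 21 (V→H).
p = 5/23 = 0.217391.
d = −ln(1 − 0.217391) = −ln(0.782609) = 0.2451.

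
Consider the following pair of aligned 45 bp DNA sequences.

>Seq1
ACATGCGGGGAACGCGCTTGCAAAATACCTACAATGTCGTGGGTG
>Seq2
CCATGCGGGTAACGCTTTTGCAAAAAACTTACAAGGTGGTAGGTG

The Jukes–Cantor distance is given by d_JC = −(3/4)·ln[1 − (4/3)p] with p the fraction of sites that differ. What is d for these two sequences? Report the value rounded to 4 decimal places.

0.2326

Differing sites — 1:A/C; 10:G/T; 16:G/T; 17:C/T; 26:T/A; 29:C/T; 35:T/G; 38:C/G; 41:G/A.
p = 9/45 = 0.200000.
d = −0.75 · ln(1 − (4/3)·0.200000) = −0.75 · ln(0.733333) = −0.75 · (-0.310155) = 0.2326.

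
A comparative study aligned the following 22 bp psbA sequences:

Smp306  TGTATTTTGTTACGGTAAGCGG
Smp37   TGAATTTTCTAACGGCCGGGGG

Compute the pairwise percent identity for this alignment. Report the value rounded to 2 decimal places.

68.18%

The sequences differ at positions 3 (T/A), 9 (G/C), 11 (T/A), 16 (T/C), 17 (A/C), 18 (A/G), 20 (C/G).
15 of the 22 sites match, so the percent identity is 15/22 × 100 = 68.18%.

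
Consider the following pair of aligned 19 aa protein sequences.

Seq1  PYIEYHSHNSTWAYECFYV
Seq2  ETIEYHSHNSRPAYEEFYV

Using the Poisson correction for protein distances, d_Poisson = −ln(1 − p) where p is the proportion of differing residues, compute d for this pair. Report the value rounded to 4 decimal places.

Differing sites — 1:P/E; 2:Y/T; 11:T/R; 12:W/P; 16:C/E.
p = 5/19 = 0.263158.
d = −ln(1 − 0.263158) = −ln(0.736842) = 0.3054.

0.3054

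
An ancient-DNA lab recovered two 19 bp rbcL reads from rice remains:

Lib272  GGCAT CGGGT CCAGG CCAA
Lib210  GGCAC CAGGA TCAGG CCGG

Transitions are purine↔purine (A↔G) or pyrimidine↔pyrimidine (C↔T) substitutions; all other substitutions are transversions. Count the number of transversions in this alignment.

1

Differing sites — 5:T/C (Ti); 7:G/A (Ti); 10:T/A (Tv); 11:C/T (Ti); 18:A/G (Ti); 19:A/G (Ti).
Of the 6 differences, 5 transitions and 1 transversion, so the answer is 1.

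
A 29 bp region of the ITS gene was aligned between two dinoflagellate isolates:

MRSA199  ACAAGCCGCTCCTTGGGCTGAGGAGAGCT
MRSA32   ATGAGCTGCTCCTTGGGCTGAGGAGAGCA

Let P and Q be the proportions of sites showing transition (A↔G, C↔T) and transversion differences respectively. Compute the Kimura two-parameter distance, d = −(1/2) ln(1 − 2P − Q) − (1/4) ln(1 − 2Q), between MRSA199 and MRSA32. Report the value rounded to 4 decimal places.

Mismatches occur at site 2 (C→T, transition), site 3 (A→G, transition), site 7 (C→T, transition), site 29 (T→A, transversion).
Of the 4 differences, 3 transitions and 1 transversion over 29 sites: P = 3/29 = 0.103448, Q = 1/29 = 0.034483.
d = −0.5·ln(0.758621) − 0.25·ln(0.931034) = −0.5·(-0.276253) − 0.25·(-0.071459) = 0.1560.

0.1560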